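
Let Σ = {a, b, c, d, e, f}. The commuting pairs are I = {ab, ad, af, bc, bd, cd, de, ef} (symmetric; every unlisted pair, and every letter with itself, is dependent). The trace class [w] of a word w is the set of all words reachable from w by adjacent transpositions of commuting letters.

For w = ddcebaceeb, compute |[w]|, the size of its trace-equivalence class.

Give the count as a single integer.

piece 0:d — minimal
piece 1:d rests on {0:d}
piece 2:c — minimal
piece 3:e rests on {2:c}
piece 4:b rests on {3:e}
piece 5:a rests on {3:e}
piece 6:c rests on {5:a}
piece 7:e rests on {4:b, 6:c}
piece 8:e rests on {7:e}
piece 9:b rests on {8:e}
minimal pieces: {0:d, 2:c}
ways to finish when only these pieces remain (= sum over removing one remaining piece with nothing left below it):
  1 left: {1}→1  {9}→1
  2 left: {0,1}→1  {1,9}→2  {8,9}→1
  3 left: {0,1,9}→3  {1,8,9}→3  {7,8,9}→1
  4 left: {0,1,8,9}→6  {1,7,8,9}→4  {4,7,8,9}→1  {6,7,8,9}→1
  5 left: {0,1,7,8,9}→10  {1,4,7,8,9}→5  {1,6,7,8,9}→5  {4,6,7,8,9}→2  {5,6,7,8,9}→1
  6 left: {0,1,4,7,8,9}→15  {0,1,6,7,8,9}→15  {1,4,6,7,8,9}→12  {1,5,6,7,8,9}→6  {4,5,6,7,8,9}→3
  7 left: {0,1,4,6,7,8,9}→42  {0,1,5,6,7,8,9}→21  {1,4,5,6,7,8,9}→21  {3,4,5,6,7,8,9}→3
  8 left: {0,1,4,5,6,7,8,9}→84  {1,3,4,5,6,7,8,9}→24  {2,3,4,5,6,7,8,9}→3
  placing 0:d first → 27 extensions
  placing 2:c first → 108 extensions
total linear extensions = 135

135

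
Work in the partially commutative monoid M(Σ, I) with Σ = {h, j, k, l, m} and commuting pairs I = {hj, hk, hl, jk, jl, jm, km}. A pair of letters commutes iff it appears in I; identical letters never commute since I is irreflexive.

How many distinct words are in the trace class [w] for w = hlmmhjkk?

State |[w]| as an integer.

piece 0:h — minimal
piece 1:l — minimal
piece 2:m rests on {0:h, 1:l}
piece 3:m rests on {2:m}
piece 4:h rests on {3:m}
piece 5:j — minimal
piece 6:k rests on {1:l}
piece 7:k rests on {6:k}
minimal pieces: {0:h, 1:l, 5:j}
ways to finish when only these pieces remain (= sum over removing one remaining piece with nothing left below it):
  1 left: {4}→1  {5}→1  {7}→1
  2 left: {3,4}→1  {4,5}→2  {4,7}→2  {5,7}→2  {6,7}→1
  3 left: {2,3,4}→1  {3,4,5}→3  {3,4,7}→3  {4,5,7}→6  {4,6,7}→3  {5,6,7}→3
  4 left: {0,2,3,4}→1  {2,3,4,5}→4  {2,3,4,7}→4  {3,4,5,7}→12  {3,4,6,7}→6  {4,5,6,7}→12
  5 left: {0,2,3,4,5}→5  {0,2,3,4,7}→5  {2,3,4,5,7}→20  {2,3,4,6,7}→10  {3,4,5,6,7}→30
  6 left: {0,2,3,4,5,7}→30  {0,2,3,4,6,7}→15  {1,2,3,4,6,7}→10  {2,3,4,5,6,7}→60
  placing 0:h first → 70 extensions
  placing 1:l first → 105 extensions
  placing 5:j first → 25 extensions
total linear extensions = 200

200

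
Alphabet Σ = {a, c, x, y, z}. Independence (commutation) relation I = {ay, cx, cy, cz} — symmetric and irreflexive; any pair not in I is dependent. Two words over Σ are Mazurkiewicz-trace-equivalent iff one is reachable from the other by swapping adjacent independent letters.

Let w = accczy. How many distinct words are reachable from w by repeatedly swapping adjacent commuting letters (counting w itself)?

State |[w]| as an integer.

#0=a has no predecessor
#1=c depends on [0:a]
#2=c depends on [1:c]
#3=c depends on [2:c]
#4=z depends on [0:a]
#5=y depends on [4:z]
sources: [0:a]
N(rest) = Σ N(rest − s) over sources s of rest; N(one piece) = 1:
  size 1 → [3]=1  [5]=1
  size 2 → [2,3]=1  [3,5]=2  [4,5]=1
  size 3 → [1,2,3]=1  [2,3,5]=3  [3,4,5]=3
  size 4 → [1,2,3,5]=4  [2,3,4,5]=6
  first=0(a) contributes 10

10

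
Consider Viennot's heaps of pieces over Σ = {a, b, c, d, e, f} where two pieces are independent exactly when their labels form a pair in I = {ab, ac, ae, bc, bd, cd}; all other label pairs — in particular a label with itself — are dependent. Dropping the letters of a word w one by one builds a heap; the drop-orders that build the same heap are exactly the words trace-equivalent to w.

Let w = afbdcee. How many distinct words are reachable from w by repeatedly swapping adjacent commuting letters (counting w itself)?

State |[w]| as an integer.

#0=a has no predecessor
#1=f depends on [0:a]
#2=b depends on [1:f]
#3=d depends on [1:f]
#4=c depends on [1:f]
#5=e depends on [2:b, 3:d, 4:c]
#6=e depends on [5:e]
sources: [0:a]
N(rest) = Σ N(rest − s) over sources s of rest; N(one piece) = 1:
  size 1 → [6]=1
  size 2 → [5,6]=1
  size 3 → [2,5,6]=1  [3,5,6]=1  [4,5,6]=1
  size 4 → [2,3,5,6]=2  [2,4,5,6]=2  [3,4,5,6]=2
  size 5 → [2,3,4,5,6]=6
  first=0(a) contributes 6

6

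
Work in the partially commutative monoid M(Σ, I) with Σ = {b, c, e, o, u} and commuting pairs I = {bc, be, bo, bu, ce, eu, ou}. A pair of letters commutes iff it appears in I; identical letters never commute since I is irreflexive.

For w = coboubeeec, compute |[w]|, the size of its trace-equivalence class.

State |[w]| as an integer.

810

drop 0:c onto floor
drop 1:o onto {0:c}
drop 2:b onto floor
drop 3:o onto {1:o}
drop 4:u onto {0:c}
drop 5:b onto {2:b}
drop 6:e onto {3:o}
drop 7:e onto {6:e}
drop 8:e onto {7:e}
drop 9:c onto {3:o, 4:u}
ground layer = {0:c, 2:b}
drop-orders for the pieces not yet dropped (sum over which currently-grounded one goes next):
  1 to go: {5} 1  {8} 1  {9} 1
  2 to go: {2,5} 1  {4,9} 1  {5,8} 2  {5,9} 2  {7,8} 1  {8,9} 2
  3 to go: {2,5,8} 3  {2,5,9} 3  {4,5,9} 3  {4,8,9} 3  {5,7,8} 3  {5,8,9} 6  {6,7,8} 1  {7,8,9} 3
  4 to go: {2,4,5,9} 6  {2,5,7,8} 6  {2,5,8,9} 12  {4,5,8,9} 12  {4,7,8,9} 6  {5,6,7,8} 4  {5,7,8,9} 12  {6,7,8,9} 4
  5 to go: {2,4,5,8,9} 30  {2,5,6,7,8} 10  {2,5,7,8,9} 30  {3,6,7,8,9} 4  {4,5,7,8,9} 30  {4,6,7,8,9} 10  {5,6,7,8,9} 20
  6 to go: {1,3,6,7,8,9} 4  {2,4,5,7,8,9} 90  {2,5,6,7,8,9} 60  {3,4,6,7,8,9} 14  {3,5,6,7,8,9} 24  {4,5,6,7,8,9} 60
  7 to go: {1,3,4,6,7,8,9} 18  {1,3,5,6,7,8,9} 28  {2,3,5,6,7,8,9} 84  {2,4,5,6,7,8,9} 210  {3,4,5,6,7,8,9} 98
  8 to go: {0,1,3,4,6,7,8,9} 18  {1,2,3,5,6,7,8,9} 112  {1,3,4,5,6,7,8,9} 144  {2,3,4,5,6,7,8,9} 392
  if 0:c drops first: 648 orders
  if 2:b drops first: 162 orders
heap linearizations: 810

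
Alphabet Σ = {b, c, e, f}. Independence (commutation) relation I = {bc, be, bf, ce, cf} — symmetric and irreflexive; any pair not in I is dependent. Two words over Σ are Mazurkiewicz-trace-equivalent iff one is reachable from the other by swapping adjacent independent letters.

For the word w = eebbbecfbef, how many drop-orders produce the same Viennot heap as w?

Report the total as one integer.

2310

drop 0:e onto floor
drop 1:e onto {0:e}
drop 2:b onto floor
drop 3:b onto {2:b}
drop 4:b onto {3:b}
drop 5:e onto {1:e}
drop 6:c onto floor
drop 7:f onto {5:e}
drop 8:b onto {4:b}
drop 9:e onto {7:f}
drop 10:f onto {9:e}
ground layer = {0:e, 2:b, 6:c}
drop-orders for the pieces not yet dropped (sum over which currently-grounded one goes next):
  1 to go: {6} 1  {8} 1  {10} 1
  2 to go: {4,8} 1  {6,8} 2  {6,10} 2  {8,10} 2  {9,10} 1
  3 to go: {3,4,8} 1  {4,6,8} 3  {4,8,10} 3  {6,8,10} 6  {6,9,10} 3  {7,9,10} 1  {8,9,10} 3
  4 to go: {2,3,4,8} 1  {3,4,6,8} 4  {3,4,8,10} 4  {4,6,8,10} 12  {4,8,9,10} 6  {5,7,9,10} 1  {6,7,9,10} 4  {6,8,9,10} 12  {7,8,9,10} 4
  5 to go: {1,5,7,9,10} 1  {2,3,4,6,8} 5  {2,3,4,8,10} 5  {3,4,6,8,10} 20  {3,4,8,9,10} 10  {4,6,8,9,10} 30  {4,7,8,9,10} 10  {5,6,7,9,10} 5  {5,7,8,9,10} 5  {6,7,8,9,10} 20
  6 to go: {0,1,5,7,9,10} 1  {1,5,6,7,9,10} 6  {1,5,7,8,9,10} 6  {2,3,4,6,8,10} 30  {2,3,4,8,9,10} 15  {3,4,6,8,9,10} 60  {3,4,7,8,9,10} 20  {4,5,7,8,9,10} 15  {4,6,7,8,9,10} 60  {5,6,7,8,9,10} 30
  7 to go: {0,1,5,6,7,9,10} 7  {0,1,5,7,8,9,10} 7  {1,4,5,7,8,9,10} 21  {1,5,6,7,8,9,10} 42  {2,3,4,6,8,9,10} 105  {2,3,4,7,8,9,10} 35  {3,4,5,7,8,9,10} 35  {3,4,6,7,8,9,10} 140  {4,5,6,7,8,9,10} 105
  8 to go: {0,1,4,5,7,8,9,10} 28  {0,1,5,6,7,8,9,10} 56  {1,3,4,5,7,8,9,10} 56  {1,4,5,6,7,8,9,10} 168  {2,3,4,5,7,8,9,10} 70  {2,3,4,6,7,8,9,10} 280  {3,4,5,6,7,8,9,10} 280
  9 to go: {0,1,3,4,5,7,8,9,10} 84  {0,1,4,5,6,7,8,9,10} 252  {1,2,3,4,5,7,8,9,10} 126  {1,3,4,5,6,7,8,9,10} 504  {2,3,4,5,6,7,8,9,10} 630
  if 0:e drops first: 1260 orders
  if 2:b drops first: 840 orders
  if 6:c drops first: 210 orders
heap linearizations: 2310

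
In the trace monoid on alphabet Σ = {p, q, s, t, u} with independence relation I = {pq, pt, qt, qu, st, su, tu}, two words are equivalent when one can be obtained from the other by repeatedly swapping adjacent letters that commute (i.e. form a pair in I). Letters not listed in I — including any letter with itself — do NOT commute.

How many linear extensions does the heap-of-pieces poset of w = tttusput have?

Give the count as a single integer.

140

0(t) covers ∅
1(t) covers 0:t
2(t) covers 1:t
3(u) covers ∅
4(s) covers ∅
5(p) covers 3:u, 4:s
6(u) covers 5:p
7(t) covers 2:t
floor of heap: 0:t, 3:u, 4:s
completions by unplaced set U, small U first (add the entries for U minus each lowest piece of U):
  |U|=1: {6}:1  {7}:1
  |U|=2: {2,7}:1  {5,6}:1  {6,7}:2
  |U|=3: {1,2,7}:1  {2,6,7}:3  {3,5,6}:1  {4,5,6}:1  {5,6,7}:3
  |U|=4: {0,1,2,7}:1  {1,2,6,7}:4  {2,5,6,7}:6  {3,4,5,6}:2  {3,5,6,7}:4  {4,5,6,7}:4
  |U|=5: {0,1,2,6,7}:5  {1,2,5,6,7}:10  {2,3,5,6,7}:10  {2,4,5,6,7}:10  {3,4,5,6,7}:10
  |U|=6: {0,1,2,5,6,7}:15  {1,2,3,5,6,7}:20  {1,2,4,5,6,7}:20  {2,3,4,5,6,7}:30
  start at 0(t): 70
  start at 3(u): 35
  start at 4(s): 35
sum over floor = 140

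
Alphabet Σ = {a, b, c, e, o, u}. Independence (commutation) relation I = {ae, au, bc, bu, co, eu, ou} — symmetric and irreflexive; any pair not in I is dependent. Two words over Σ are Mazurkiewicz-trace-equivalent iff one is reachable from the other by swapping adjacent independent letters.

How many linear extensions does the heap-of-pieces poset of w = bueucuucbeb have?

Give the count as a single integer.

34

0(b) covers ∅
1(u) covers ∅
2(e) covers 0:b
3(u) covers 1:u
4(c) covers 2:e, 3:u
5(u) covers 4:c
6(u) covers 5:u
7(c) covers 6:u
8(b) covers 2:e
9(e) covers 7:c, 8:b
10(b) covers 9:e
floor of heap: 0:b, 1:u
completions by unplaced set U, small U first (add the entries for U minus each lowest piece of U):
  |U|=1: {10}:1
  |U|=2: {9,10}:1
  |U|=3: {7,9,10}:1  {8,9,10}:1
  |U|=4: {6,7,9,10}:1  {7,8,9,10}:2
  |U|=5: {5,6,7,9,10}:1  {6,7,8,9,10}:3
  |U|=6: {4,5,6,7,9,10}:1  {5,6,7,8,9,10}:4
  |U|=7: {3,4,5,6,7,9,10}:1  {4,5,6,7,8,9,10}:5
  |U|=8: {1,3,4,5,6,7,9,10}:1  {2,4,5,6,7,8,9,10}:5  {3,4,5,6,7,8,9,10}:6
  |U|=9: {0,2,4,5,6,7,8,9,10}:5  {1,3,4,5,6,7,8,9,10}:7  {2,3,4,5,6,7,8,9,10}:11
  start at 0(b): 18
  start at 1(u): 16
sum over floor = 34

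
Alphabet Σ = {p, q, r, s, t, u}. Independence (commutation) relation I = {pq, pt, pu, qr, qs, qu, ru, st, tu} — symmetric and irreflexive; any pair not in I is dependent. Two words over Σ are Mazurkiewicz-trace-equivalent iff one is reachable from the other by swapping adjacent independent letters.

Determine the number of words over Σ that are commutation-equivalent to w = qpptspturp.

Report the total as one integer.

#0=q has no predecessor
#1=p has no predecessor
#2=p depends on [1:p]
#3=t depends on [0:q]
#4=s depends on [2:p]
#5=p depends on [4:s]
#6=t depends on [3:t]
#7=u depends on [4:s]
#8=r depends on [5:p, 6:t]
#9=p depends on [8:r]
sources: [0:q, 1:p]
N(rest) = Σ N(rest − s) over sources s of rest; N(one piece) = 1:
  size 1 → [7]=1  [9]=1
  size 2 → [7,9]=2  [8,9]=1
  size 3 → [5,8,9]=1  [6,8,9]=1  [7,8,9]=3
  size 4 → [3,6,8,9]=1  [5,6,8,9]=2  [5,7,8,9]=4  [6,7,8,9]=4
  size 5 → [0,3,6,8,9]=1  [3,5,6,8,9]=3  [3,6,7,8,9]=5  [4,5,7,8,9]=4  [5,6,7,8,9]=10
  size 6 → [0,3,5,6,8,9]=4  [0,3,6,7,8,9]=6  [2,4,5,7,8,9]=4  [3,5,6,7,8,9]=18  [4,5,6,7,8,9]=14
  size 7 → [0,3,5,6,7,8,9]=28  [1,2,4,5,7,8,9]=4  [2,4,5,6,7,8,9]=18  [3,4,5,6,7,8,9]=32
  size 8 → [0,3,4,5,6,7,8,9]=60  [1,2,4,5,6,7,8,9]=22  [2,3,4,5,6,7,8,9]=50
  first=0(q) contributes 72
  first=1(p) contributes 110
|[w]| = 182

182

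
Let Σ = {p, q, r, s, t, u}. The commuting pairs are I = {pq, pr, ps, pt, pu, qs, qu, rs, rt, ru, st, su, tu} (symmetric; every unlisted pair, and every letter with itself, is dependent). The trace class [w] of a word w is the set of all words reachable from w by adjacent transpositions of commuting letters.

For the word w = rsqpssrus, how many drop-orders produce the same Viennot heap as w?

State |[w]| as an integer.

piece 0:r — minimal
piece 1:s — minimal
piece 2:q rests on {0:r}
piece 3:p — minimal
piece 4:s rests on {1:s}
piece 5:s rests on {4:s}
piece 6:r rests on {2:q}
piece 7:u — minimal
piece 8:s rests on {5:s}
minimal pieces: {0:r, 1:s, 3:p, 7:u}
ways to finish when only these pieces remain (= sum over removing one remaining piece with nothing left below it):
  1 left: {3}→1  {6}→1  {7}→1  {8}→1
  2 left: {2,6}→1  {3,6}→2  {3,7}→2  {3,8}→2  {5,8}→1  {6,7}→2  {6,8}→2  {7,8}→2
  3 left: {0,2,6}→1  {2,3,6}→3  {2,6,7}→3  {2,6,8}→3  {3,5,8}→3  {3,6,7}→6  {3,6,8}→6  {3,7,8}→6  {4,5,8}→1  {5,6,8}→3  {5,7,8}→3  {6,7,8}→6
  4 left: {0,2,3,6}→4  {0,2,6,7}→4  {0,2,6,8}→4  {1,4,5,8}→1  {2,3,6,7}→12  {2,3,6,8}→12  {2,5,6,8}→6  {2,6,7,8}→12  {3,4,5,8}→4  {3,5,6,8}→12  {3,5,7,8}→12  {3,6,7,8}→24  {4,5,6,8}→4  {4,5,7,8}→4  {5,6,7,8}→12
  5 left: {0,2,3,6,7}→20  {0,2,3,6,8}→20  {0,2,5,6,8}→10  {0,2,6,7,8}→20  {1,3,4,5,8}→5  {1,4,5,6,8}→5  {1,4,5,7,8}→5  {2,3,5,6,8}→30  {2,3,6,7,8}→60  {2,4,5,6,8}→10  {2,5,6,7,8}→30  {3,4,5,6,8}→20  {3,4,5,7,8}→20  {3,5,6,7,8}→60  {4,5,6,7,8}→20
  6 left: {0,2,3,5,6,8}→60  {0,2,3,6,7,8}→120  {0,2,4,5,6,8}→20  {0,2,5,6,7,8}→60  {1,2,4,5,6,8}→15  {1,3,4,5,6,8}→30  {1,3,4,5,7,8}→30  {1,4,5,6,7,8}→30  {2,3,4,5,6,8}→60  {2,3,5,6,7,8}→180  {2,4,5,6,7,8}→60  {3,4,5,6,7,8}→120
  7 left: {0,1,2,4,5,6,8}→35  {0,2,3,4,5,6,8}→140  {0,2,3,5,6,7,8}→420  {0,2,4,5,6,7,8}→140  {1,2,3,4,5,6,8}→105  {1,2,4,5,6,7,8}→105  {1,3,4,5,6,7,8}→210  {2,3,4,5,6,7,8}→420
  placing 0:r first → 840 extensions
  placing 1:s first → 1120 extensions
  placing 3:p first → 280 extensions
  placing 7:u first → 280 extensions
total linear extensions = 2520

2520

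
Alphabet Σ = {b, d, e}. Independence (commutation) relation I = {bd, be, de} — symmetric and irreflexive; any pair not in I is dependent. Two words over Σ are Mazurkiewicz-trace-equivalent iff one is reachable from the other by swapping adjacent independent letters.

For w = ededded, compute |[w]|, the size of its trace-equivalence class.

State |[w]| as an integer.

35

piece 0:e — minimal
piece 1:d — minimal
piece 2:e rests on {0:e}
piece 3:d rests on {1:d}
piece 4:d rests on {3:d}
piece 5:e rests on {2:e}
piece 6:d rests on {4:d}
minimal pieces: {0:e, 1:d}
ways to finish when only these pieces remain (= sum over removing one remaining piece with nothing left below it):
  1 left: {5}→1  {6}→1
  2 left: {2,5}→1  {4,6}→1  {5,6}→2
  3 left: {0,2,5}→1  {2,5,6}→3  {3,4,6}→1  {4,5,6}→3
  4 left: {0,2,5,6}→4  {1,3,4,6}→1  {2,4,5,6}→6  {3,4,5,6}→4
  5 left: {0,2,4,5,6}→10  {1,3,4,5,6}→5  {2,3,4,5,6}→10
  placing 0:e first → 15 extensions
  placing 1:d first → 20 extensions
total linear extensions = 35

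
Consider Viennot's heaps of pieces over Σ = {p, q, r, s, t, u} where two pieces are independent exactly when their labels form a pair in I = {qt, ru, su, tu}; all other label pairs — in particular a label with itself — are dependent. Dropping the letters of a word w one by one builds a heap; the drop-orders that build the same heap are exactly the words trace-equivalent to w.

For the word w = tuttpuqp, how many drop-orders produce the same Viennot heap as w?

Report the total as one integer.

drop 0:t onto floor
drop 1:u onto floor
drop 2:t onto {0:t}
drop 3:t onto {2:t}
drop 4:p onto {1:u, 3:t}
drop 5:u onto {4:p}
drop 6:q onto {5:u}
drop 7:p onto {6:q}
ground layer = {0:t, 1:u}
drop-orders for the pieces not yet dropped (sum over which currently-grounded one goes next):
  1 to go: {7} 1
  2 to go: {6,7} 1
  3 to go: {5,6,7} 1
  4 to go: {4,5,6,7} 1
  5 to go: {1,4,5,6,7} 1  {3,4,5,6,7} 1
  6 to go: {1,3,4,5,6,7} 2  {2,3,4,5,6,7} 1
  if 0:t drops first: 3 orders
  if 1:u drops first: 1 orders
heap linearizations: 4

4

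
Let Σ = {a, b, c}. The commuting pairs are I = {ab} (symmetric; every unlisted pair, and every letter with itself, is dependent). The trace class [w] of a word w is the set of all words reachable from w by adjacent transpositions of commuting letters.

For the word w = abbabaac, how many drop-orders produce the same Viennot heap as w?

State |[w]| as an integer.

35

drop 0:a onto floor
drop 1:b onto floor
drop 2:b onto {1:b}
drop 3:a onto {0:a}
drop 4:b onto {2:b}
drop 5:a onto {3:a}
drop 6:a onto {5:a}
drop 7:c onto {4:b, 6:a}
ground layer = {0:a, 1:b}
drop-orders for the pieces not yet dropped (sum over which currently-grounded one goes next):
  1 to go: {7} 1
  2 to go: {4,7} 1  {6,7} 1
  3 to go: {2,4,7} 1  {4,6,7} 2  {5,6,7} 1
  4 to go: {1,2,4,7} 1  {2,4,6,7} 3  {3,5,6,7} 1  {4,5,6,7} 3
  5 to go: {0,3,5,6,7} 1  {1,2,4,6,7} 4  {2,4,5,6,7} 6  {3,4,5,6,7} 4
  6 to go: {0,3,4,5,6,7} 5  {1,2,4,5,6,7} 10  {2,3,4,5,6,7} 10
  if 0:a drops first: 20 orders
  if 1:b drops first: 15 orders
heap linearizations: 35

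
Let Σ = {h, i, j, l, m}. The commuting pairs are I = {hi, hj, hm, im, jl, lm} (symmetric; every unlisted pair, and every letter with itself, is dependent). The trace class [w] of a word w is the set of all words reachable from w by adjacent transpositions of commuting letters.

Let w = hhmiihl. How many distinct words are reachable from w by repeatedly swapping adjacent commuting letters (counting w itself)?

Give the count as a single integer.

piece 0:h — minimal
piece 1:h rests on {0:h}
piece 2:m — minimal
piece 3:i — minimal
piece 4:i rests on {3:i}
piece 5:h rests on {1:h}
piece 6:l rests on {4:i, 5:h}
minimal pieces: {0:h, 2:m, 3:i}
ways to finish when only these pieces remain (= sum over removing one remaining piece with nothing left below it):
  1 left: {2}→1  {6}→1
  2 left: {2,6}→2  {4,6}→1  {5,6}→1
  3 left: {1,5,6}→1  {2,4,6}→3  {2,5,6}→3  {3,4,6}→1  {4,5,6}→2
  4 left: {0,1,5,6}→1  {1,2,5,6}→4  {1,4,5,6}→3  {2,3,4,6}→4  {2,4,5,6}→8  {3,4,5,6}→3
  5 left: {0,1,2,5,6}→5  {0,1,4,5,6}→4  {1,2,4,5,6}→15  {1,3,4,5,6}→6  {2,3,4,5,6}→15
  placing 0:h first → 36 extensions
  placing 2:m first → 10 extensions
  placing 3:i first → 24 extensions
total linear extensions = 70

70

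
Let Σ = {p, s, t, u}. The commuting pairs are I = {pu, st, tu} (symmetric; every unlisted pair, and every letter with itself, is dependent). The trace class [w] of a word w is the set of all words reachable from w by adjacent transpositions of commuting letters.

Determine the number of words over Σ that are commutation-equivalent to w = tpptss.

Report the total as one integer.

drop 0:t onto floor
drop 1:p onto {0:t}
drop 2:p onto {1:p}
drop 3:t onto {2:p}
drop 4:s onto {2:p}
drop 5:s onto {4:s}
ground layer = {0:t}
drop-orders for the pieces not yet dropped (sum over which currently-grounded one goes next):
  1 to go: {3} 1  {5} 1
  2 to go: {3,5} 2  {4,5} 1
  3 to go: {3,4,5} 3
  4 to go: {2,3,4,5} 3
  if 0:t drops first: 3 orders

3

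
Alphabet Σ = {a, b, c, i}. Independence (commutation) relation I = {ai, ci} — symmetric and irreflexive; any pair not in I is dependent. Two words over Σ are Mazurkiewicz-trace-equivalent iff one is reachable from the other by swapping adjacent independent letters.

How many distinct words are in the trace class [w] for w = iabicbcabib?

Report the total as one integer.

drop 0:i onto floor
drop 1:a onto floor
drop 2:b onto {0:i, 1:a}
drop 3:i onto {2:b}
drop 4:c onto {2:b}
drop 5:b onto {3:i, 4:c}
drop 6:c onto {5:b}
drop 7:a onto {6:c}
drop 8:b onto {7:a}
drop 9:i onto {8:b}
drop 10:b onto {9:i}
ground layer = {0:i, 1:a}
drop-orders for the pieces not yet dropped (sum over which currently-grounded one goes next):
  1 to go: {10} 1
  2 to go: {9,10} 1
  3 to go: {8,9,10} 1
  4 to go: {7,8,9,10} 1
  5 to go: {6,7,8,9,10} 1
  6 to go: {5,6,7,8,9,10} 1
  7 to go: {3,5,6,7,8,9,10} 1  {4,5,6,7,8,9,10} 1
  8 to go: {3,4,5,6,7,8,9,10} 2
  9 to go: {2,3,4,5,6,7,8,9,10} 2
  if 0:i drops first: 2 orders
  if 1:a drops first: 2 orders
heap linearizations: 4

4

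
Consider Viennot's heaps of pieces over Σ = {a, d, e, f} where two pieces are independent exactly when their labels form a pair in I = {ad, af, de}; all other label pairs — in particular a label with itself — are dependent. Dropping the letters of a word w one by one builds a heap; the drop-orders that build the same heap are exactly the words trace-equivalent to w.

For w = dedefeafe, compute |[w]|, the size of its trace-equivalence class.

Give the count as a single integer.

12

piece 0:d — minimal
piece 1:e — minimal
piece 2:d rests on {0:d}
piece 3:e rests on {1:e}
piece 4:f rests on {2:d, 3:e}
piece 5:e rests on {4:f}
piece 6:a rests on {5:e}
piece 7:f rests on {5:e}
piece 8:e rests on {6:a, 7:f}
minimal pieces: {0:d, 1:e}
ways to finish when only these pieces remain (= sum over removing one remaining piece with nothing left below it):
  1 left: {8}→1
  2 left: {6,8}→1  {7,8}→1
  3 left: {6,7,8}→2
  4 left: {5,6,7,8}→2
  5 left: {4,5,6,7,8}→2
  6 left: {2,4,5,6,7,8}→2  {3,4,5,6,7,8}→2
  7 left: {0,2,4,5,6,7,8}→2  {1,3,4,5,6,7,8}→2  {2,3,4,5,6,7,8}→4
  placing 0:d first → 6 extensions
  placing 1:e first → 6 extensions
total linear extensions = 12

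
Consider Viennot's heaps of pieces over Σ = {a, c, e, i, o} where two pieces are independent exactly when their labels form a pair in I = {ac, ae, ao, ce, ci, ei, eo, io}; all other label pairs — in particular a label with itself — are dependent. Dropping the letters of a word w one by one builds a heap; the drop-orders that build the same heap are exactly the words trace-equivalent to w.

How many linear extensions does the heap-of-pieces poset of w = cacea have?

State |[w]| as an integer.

#0=c has no predecessor
#1=a has no predecessor
#2=c depends on [0:c]
#3=e has no predecessor
#4=a depends on [1:a]
sources: [0:c, 1:a, 3:e]
N(rest) = Σ N(rest − s) over sources s of rest; N(one piece) = 1:
  size 1 → [2]=1  [3]=1  [4]=1
  size 2 → [0,2]=1  [1,4]=1  [2,3]=2  [2,4]=2  [3,4]=2
  size 3 → [0,2,3]=3  [0,2,4]=3  [1,2,4]=3  [1,3,4]=3  [2,3,4]=6
  first=0(c) contributes 12
  first=1(a) contributes 12
  first=3(e) contributes 6
|[w]| = 30

30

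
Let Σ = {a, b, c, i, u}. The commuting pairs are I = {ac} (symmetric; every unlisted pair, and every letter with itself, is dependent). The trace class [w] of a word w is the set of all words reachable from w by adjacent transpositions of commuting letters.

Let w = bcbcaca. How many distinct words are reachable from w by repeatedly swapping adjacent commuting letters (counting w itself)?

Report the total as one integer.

6

piece 0:b — minimal
piece 1:c rests on {0:b}
piece 2:b rests on {1:c}
piece 3:c rests on {2:b}
piece 4:a rests on {2:b}
piece 5:c rests on {3:c}
piece 6:a rests on {4:a}
minimal pieces: {0:b}
ways to finish when only these pieces remain (= sum over removing one remaining piece with nothing left below it):
  1 left: {5}→1  {6}→1
  2 left: {3,5}→1  {4,6}→1  {5,6}→2
  3 left: {3,5,6}→3  {4,5,6}→3
  4 left: {3,4,5,6}→6
  5 left: {2,3,4,5,6}→6
  placing 0:b first → 6 extensions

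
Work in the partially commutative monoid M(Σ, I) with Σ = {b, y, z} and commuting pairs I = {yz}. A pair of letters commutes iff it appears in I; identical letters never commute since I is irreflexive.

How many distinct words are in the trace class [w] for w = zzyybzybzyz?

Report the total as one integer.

36

drop 0:z onto floor
drop 1:z onto {0:z}
drop 2:y onto floor
drop 3:y onto {2:y}
drop 4:b onto {1:z, 3:y}
drop 5:z onto {4:b}
drop 6:y onto {4:b}
drop 7:b onto {5:z, 6:y}
drop 8:z onto {7:b}
drop 9:y onto {7:b}
drop 10:z onto {8:z}
ground layer = {0:z, 2:y}
drop-orders for the pieces not yet dropped (sum over which currently-grounded one goes next):
  1 to go: {9} 1  {10} 1
  2 to go: {8,10} 1  {9,10} 2
  3 to go: {8,9,10} 3
  4 to go: {7,8,9,10} 3
  5 to go: {5,7,8,9,10} 3  {6,7,8,9,10} 3
  6 to go: {5,6,7,8,9,10} 6
  7 to go: {4,5,6,7,8,9,10} 6
  8 to go: {1,4,5,6,7,8,9,10} 6  {3,4,5,6,7,8,9,10} 6
  9 to go: {0,1,4,5,6,7,8,9,10} 6  {1,3,4,5,6,7,8,9,10} 12  {2,3,4,5,6,7,8,9,10} 6
  if 0:z drops first: 18 orders
  if 2:y drops first: 18 orders
heap linearizations: 36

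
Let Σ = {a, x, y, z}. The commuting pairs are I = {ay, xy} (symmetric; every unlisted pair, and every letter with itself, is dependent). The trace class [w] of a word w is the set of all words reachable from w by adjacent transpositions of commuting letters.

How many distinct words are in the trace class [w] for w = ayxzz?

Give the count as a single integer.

drop 0:a onto floor
drop 1:y onto floor
drop 2:x onto {0:a}
drop 3:z onto {1:y, 2:x}
drop 4:z onto {3:z}
ground layer = {0:a, 1:y}
drop-orders for the pieces not yet dropped (sum over which currently-grounded one goes next):
  1 to go: {4} 1
  2 to go: {3,4} 1
  3 to go: {1,3,4} 1  {2,3,4} 1
  if 0:a drops first: 2 orders
  if 1:y drops first: 1 orders
heap linearizations: 3

3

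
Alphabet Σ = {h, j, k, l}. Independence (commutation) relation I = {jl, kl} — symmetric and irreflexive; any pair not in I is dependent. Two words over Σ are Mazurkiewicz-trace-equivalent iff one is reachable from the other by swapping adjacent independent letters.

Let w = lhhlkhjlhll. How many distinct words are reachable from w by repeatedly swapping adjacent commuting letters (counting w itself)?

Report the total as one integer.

0(l) covers ∅
1(h) covers 0:l
2(h) covers 1:h
3(l) covers 2:h
4(k) covers 2:h
5(h) covers 3:l, 4:k
6(j) covers 5:h
7(l) covers 5:h
8(h) covers 6:j, 7:l
9(l) covers 8:h
10(l) covers 9:l
floor of heap: 0:l
completions by unplaced set U, small U first (add the entries for U minus each lowest piece of U):
  |U|=1: {10}:1
  |U|=2: {9,10}:1
  |U|=3: {8,9,10}:1
  |U|=4: {6,8,9,10}:1  {7,8,9,10}:1
  |U|=5: {6,7,8,9,10}:2
  |U|=6: {5,6,7,8,9,10}:2
  |U|=7: {3,5,6,7,8,9,10}:2  {4,5,6,7,8,9,10}:2
  |U|=8: {3,4,5,6,7,8,9,10}:4
  |U|=9: {2,3,4,5,6,7,8,9,10}:4
  start at 0(l): 4

4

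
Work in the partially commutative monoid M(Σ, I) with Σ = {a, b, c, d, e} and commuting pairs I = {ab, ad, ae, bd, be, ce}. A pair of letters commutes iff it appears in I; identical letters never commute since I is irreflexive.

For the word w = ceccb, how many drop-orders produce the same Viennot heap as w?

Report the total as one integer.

5

0(c) covers ∅
1(e) covers ∅
2(c) covers 0:c
3(c) covers 2:c
4(b) covers 3:c
floor of heap: 0:c, 1:e
completions by unplaced set U, small U first (add the entries for U minus each lowest piece of U):
  |U|=1: {1}:1  {4}:1
  |U|=2: {1,4}:2  {3,4}:1
  |U|=3: {1,3,4}:3  {2,3,4}:1
  start at 0(c): 4
  start at 1(e): 1
sum over floor = 5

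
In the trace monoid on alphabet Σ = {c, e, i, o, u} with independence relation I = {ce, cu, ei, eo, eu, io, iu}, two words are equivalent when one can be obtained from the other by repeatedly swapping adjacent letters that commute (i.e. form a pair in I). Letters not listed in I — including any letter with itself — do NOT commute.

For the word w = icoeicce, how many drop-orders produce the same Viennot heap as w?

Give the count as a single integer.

#0=i has no predecessor
#1=c depends on [0:i]
#2=o depends on [1:c]
#3=e has no predecessor
#4=i depends on [1:c]
#5=c depends on [2:o, 4:i]
#6=c depends on [5:c]
#7=e depends on [3:e]
sources: [0:i, 3:e]
N(rest) = Σ N(rest − s) over sources s of rest; N(one piece) = 1:
  size 1 → [6]=1  [7]=1
  size 2 → [3,7]=1  [5,6]=1  [6,7]=2
  size 3 → [2,5,6]=1  [3,6,7]=3  [4,5,6]=1  [5,6,7]=3
  size 4 → [2,4,5,6]=2  [2,5,6,7]=4  [3,5,6,7]=6  [4,5,6,7]=4
  size 5 → [1,2,4,5,6]=2  [2,3,5,6,7]=10  [2,4,5,6,7]=10  [3,4,5,6,7]=10
  size 6 → [0,1,2,4,5,6]=2  [1,2,4,5,6,7]=12  [2,3,4,5,6,7]=30
  first=0(i) contributes 42
  first=3(e) contributes 14
|[w]| = 56

56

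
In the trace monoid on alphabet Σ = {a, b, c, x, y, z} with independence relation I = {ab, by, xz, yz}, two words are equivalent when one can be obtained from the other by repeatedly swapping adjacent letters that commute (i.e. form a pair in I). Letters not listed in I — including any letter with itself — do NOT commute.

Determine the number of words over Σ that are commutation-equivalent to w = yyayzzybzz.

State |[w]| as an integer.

drop 0:y onto floor
drop 1:y onto {0:y}
drop 2:a onto {1:y}
drop 3:y onto {2:a}
drop 4:z onto {2:a}
drop 5:z onto {4:z}
drop 6:y onto {3:y}
drop 7:b onto {5:z}
drop 8:z onto {7:b}
drop 9:z onto {8:z}
ground layer = {0:y}
drop-orders for the pieces not yet dropped (sum over which currently-grounded one goes next):
  1 to go: {6} 1  {9} 1
  2 to go: {3,6} 1  {6,9} 2  {8,9} 1
  3 to go: {3,6,9} 3  {6,8,9} 3  {7,8,9} 1
  4 to go: {3,6,8,9} 6  {5,7,8,9} 1  {6,7,8,9} 4
  5 to go: {3,6,7,8,9} 10  {4,5,7,8,9} 1  {5,6,7,8,9} 5
  6 to go: {3,5,6,7,8,9} 15  {4,5,6,7,8,9} 6
  7 to go: {3,4,5,6,7,8,9} 21
  8 to go: {2,3,4,5,6,7,8,9} 21
  if 0:y drops first: 21 orders

21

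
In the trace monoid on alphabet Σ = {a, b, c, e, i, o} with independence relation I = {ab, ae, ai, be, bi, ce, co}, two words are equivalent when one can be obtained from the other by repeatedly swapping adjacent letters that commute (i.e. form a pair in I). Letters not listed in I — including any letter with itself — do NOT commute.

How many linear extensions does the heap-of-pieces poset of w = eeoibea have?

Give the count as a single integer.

12

0(e) covers ∅
1(e) covers 0:e
2(o) covers 1:e
3(i) covers 2:o
4(b) covers 2:o
5(e) covers 3:i
6(a) covers 2:o
floor of heap: 0:e
completions by unplaced set U, small U first (add the entries for U minus each lowest piece of U):
  |U|=1: {4}:1  {5}:1  {6}:1
  |U|=2: {3,5}:1  {4,5}:2  {4,6}:2  {5,6}:2
  |U|=3: {3,4,5}:3  {3,5,6}:3  {4,5,6}:6
  |U|=4: {3,4,5,6}:12
  |U|=5: {2,3,4,5,6}:12
  start at 0(e): 12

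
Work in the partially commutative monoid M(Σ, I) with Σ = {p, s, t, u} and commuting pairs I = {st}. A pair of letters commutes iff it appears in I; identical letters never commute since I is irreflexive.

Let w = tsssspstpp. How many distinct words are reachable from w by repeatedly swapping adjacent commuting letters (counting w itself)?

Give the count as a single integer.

0(t) covers ∅
1(s) covers ∅
2(s) covers 1:s
3(s) covers 2:s
4(s) covers 3:s
5(p) covers 0:t, 4:s
6(s) covers 5:p
7(t) covers 5:p
8(p) covers 6:s, 7:t
9(p) covers 8:p
floor of heap: 0:t, 1:s
completions by unplaced set U, small U first (add the entries for U minus each lowest piece of U):
  |U|=1: {9}:1
  |U|=2: {8,9}:1
  |U|=3: {6,8,9}:1  {7,8,9}:1
  |U|=4: {6,7,8,9}:2
  |U|=5: {5,6,7,8,9}:2
  |U|=6: {0,5,6,7,8,9}:2  {4,5,6,7,8,9}:2
  |U|=7: {0,4,5,6,7,8,9}:4  {3,4,5,6,7,8,9}:2
  |U|=8: {0,3,4,5,6,7,8,9}:6  {2,3,4,5,6,7,8,9}:2
  start at 0(t): 2
  start at 1(s): 8
sum over floor = 10

10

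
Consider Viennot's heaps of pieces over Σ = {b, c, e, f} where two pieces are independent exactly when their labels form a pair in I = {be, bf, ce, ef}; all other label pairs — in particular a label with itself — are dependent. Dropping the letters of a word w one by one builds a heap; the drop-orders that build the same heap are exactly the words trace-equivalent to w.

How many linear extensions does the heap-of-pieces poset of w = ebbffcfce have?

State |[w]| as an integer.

216

0(e) covers ∅
1(b) covers ∅
2(b) covers 1:b
3(f) covers ∅
4(f) covers 3:f
5(c) covers 2:b, 4:f
6(f) covers 5:c
7(c) covers 6:f
8(e) covers 0:e
floor of heap: 0:e, 1:b, 3:f
completions by unplaced set U, small U first (add the entries for U minus each lowest piece of U):
  |U|=1: {7}:1  {8}:1
  |U|=2: {0,8}:1  {6,7}:1  {7,8}:2
  |U|=3: {0,7,8}:3  {5,6,7}:1  {6,7,8}:3
  |U|=4: {0,6,7,8}:6  {2,5,6,7}:1  {4,5,6,7}:1  {5,6,7,8}:4
  |U|=5: {0,5,6,7,8}:10  {1,2,5,6,7}:1  {2,4,5,6,7}:2  {2,5,6,7,8}:5  {3,4,5,6,7}:1  {4,5,6,7,8}:5
  |U|=6: {0,2,5,6,7,8}:15  {0,4,5,6,7,8}:15  {1,2,4,5,6,7}:3  {1,2,5,6,7,8}:6  {2,3,4,5,6,7}:3  {2,4,5,6,7,8}:12  {3,4,5,6,7,8}:6
  |U|=7: {0,1,2,5,6,7,8}:21  {0,2,4,5,6,7,8}:42  {0,3,4,5,6,7,8}:21  {1,2,3,4,5,6,7}:6  {1,2,4,5,6,7,8}:21  {2,3,4,5,6,7,8}:21
  start at 0(e): 48
  start at 1(b): 84
  start at 3(f): 84
sum over floor = 216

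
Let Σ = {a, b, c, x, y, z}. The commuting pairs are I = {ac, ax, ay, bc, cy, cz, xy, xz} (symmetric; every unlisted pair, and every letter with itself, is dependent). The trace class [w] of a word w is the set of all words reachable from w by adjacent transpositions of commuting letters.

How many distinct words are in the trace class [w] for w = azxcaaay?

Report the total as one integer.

drop 0:a onto floor
drop 1:z onto {0:a}
drop 2:x onto floor
drop 3:c onto {2:x}
drop 4:a onto {1:z}
drop 5:a onto {4:a}
drop 6:a onto {5:a}
drop 7:y onto {1:z}
ground layer = {0:a, 2:x}
drop-orders for the pieces not yet dropped (sum over which currently-grounded one goes next):
  1 to go: {3} 1  {6} 1  {7} 1
  2 to go: {2,3} 1  {3,6} 2  {3,7} 2  {5,6} 1  {6,7} 2
  3 to go: {2,3,6} 3  {2,3,7} 3  {3,5,6} 3  {3,6,7} 6  {4,5,6} 1  {5,6,7} 3
  4 to go: {2,3,5,6} 6  {2,3,6,7} 12  {3,4,5,6} 4  {3,5,6,7} 12  {4,5,6,7} 4
  5 to go: {1,4,5,6,7} 4  {2,3,4,5,6} 10  {2,3,5,6,7} 30  {3,4,5,6,7} 20
  6 to go: {0,1,4,5,6,7} 4  {1,3,4,5,6,7} 24  {2,3,4,5,6,7} 60
  if 0:a drops first: 84 orders
  if 2:x drops first: 28 orders
heap linearizations: 112

112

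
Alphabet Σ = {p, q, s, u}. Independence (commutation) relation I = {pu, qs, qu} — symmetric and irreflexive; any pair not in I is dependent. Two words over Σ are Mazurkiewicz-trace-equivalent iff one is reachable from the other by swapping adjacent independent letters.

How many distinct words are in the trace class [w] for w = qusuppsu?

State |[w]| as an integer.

drop 0:q onto floor
drop 1:u onto floor
drop 2:s onto {1:u}
drop 3:u onto {2:s}
drop 4:p onto {0:q, 2:s}
drop 5:p onto {4:p}
drop 6:s onto {3:u, 5:p}
drop 7:u onto {6:s}
ground layer = {0:q, 1:u}
drop-orders for the pieces not yet dropped (sum over which currently-grounded one goes next):
  1 to go: {7} 1
  2 to go: {6,7} 1
  3 to go: {3,6,7} 1  {5,6,7} 1
  4 to go: {3,5,6,7} 2  {4,5,6,7} 1
  5 to go: {0,4,5,6,7} 1  {3,4,5,6,7} 3
  6 to go: {0,3,4,5,6,7} 4  {2,3,4,5,6,7} 3
  if 0:q drops first: 3 orders
  if 1:u drops first: 7 orders
heap linearizations: 10

10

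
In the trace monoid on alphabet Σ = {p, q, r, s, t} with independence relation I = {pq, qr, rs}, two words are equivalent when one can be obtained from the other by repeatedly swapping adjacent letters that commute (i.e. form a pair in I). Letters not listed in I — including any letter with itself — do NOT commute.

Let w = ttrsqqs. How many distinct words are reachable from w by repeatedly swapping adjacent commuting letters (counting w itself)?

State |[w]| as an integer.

5

drop 0:t onto floor
drop 1:t onto {0:t}
drop 2:r onto {1:t}
drop 3:s onto {1:t}
drop 4:q onto {3:s}
drop 5:q onto {4:q}
drop 6:s onto {5:q}
ground layer = {0:t}
drop-orders for the pieces not yet dropped (sum over which currently-grounded one goes next):
  1 to go: {2} 1  {6} 1
  2 to go: {2,6} 2  {5,6} 1
  3 to go: {2,5,6} 3  {4,5,6} 1
  4 to go: {2,4,5,6} 4  {3,4,5,6} 1
  5 to go: {2,3,4,5,6} 5
  if 0:t drops first: 5 orders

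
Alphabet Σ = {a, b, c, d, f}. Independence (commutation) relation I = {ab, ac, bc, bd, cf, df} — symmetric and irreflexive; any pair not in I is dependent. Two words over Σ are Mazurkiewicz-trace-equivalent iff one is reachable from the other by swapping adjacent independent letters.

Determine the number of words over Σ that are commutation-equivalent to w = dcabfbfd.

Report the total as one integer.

piece 0:d — minimal
piece 1:c rests on {0:d}
piece 2:a rests on {0:d}
piece 3:b — minimal
piece 4:f rests on {2:a, 3:b}
piece 5:b rests on {4:f}
piece 6:f rests on {5:b}
piece 7:d rests on {1:c, 2:a}
minimal pieces: {0:d, 3:b}
ways to finish when only these pieces remain (= sum over removing one remaining piece with nothing left below it):
  1 left: {6}→1  {7}→1
  2 left: {1,7}→1  {5,6}→1  {6,7}→2
  3 left: {1,6,7}→3  {4,5,6}→1  {5,6,7}→3
  4 left: {1,5,6,7}→6  {3,4,5,6}→1  {4,5,6,7}→4
  5 left: {1,4,5,6,7}→10  {2,4,5,6,7}→4  {3,4,5,6,7}→5
  6 left: {1,2,4,5,6,7}→14  {1,3,4,5,6,7}→15  {2,3,4,5,6,7}→9
  placing 0:d first → 38 extensions
  placing 3:b first → 14 extensions
total linear extensions = 52

52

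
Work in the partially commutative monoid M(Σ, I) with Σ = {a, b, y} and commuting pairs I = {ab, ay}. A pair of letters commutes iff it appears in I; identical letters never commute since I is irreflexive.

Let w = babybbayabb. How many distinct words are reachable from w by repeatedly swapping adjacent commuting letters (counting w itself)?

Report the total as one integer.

0(b) covers ∅
1(a) covers ∅
2(b) covers 0:b
3(y) covers 2:b
4(b) covers 3:y
5(b) covers 4:b
6(a) covers 1:a
7(y) covers 5:b
8(a) covers 6:a
9(b) covers 7:y
10(b) covers 9:b
floor of heap: 0:b, 1:a
completions by unplaced set U, small U first (add the entries for U minus each lowest piece of U):
  |U|=1: {8}:1  {10}:1
  |U|=2: {6,8}:1  {8,10}:2  {9,10}:1
  |U|=3: {1,6,8}:1  {6,8,10}:3  {7,9,10}:1  {8,9,10}:3
  |U|=4: {1,6,8,10}:4  {5,7,9,10}:1  {6,8,9,10}:6  {7,8,9,10}:4
  |U|=5: {1,6,8,9,10}:10  {4,5,7,9,10}:1  {5,7,8,9,10}:5  {6,7,8,9,10}:10
  |U|=6: {1,6,7,8,9,10}:20  {3,4,5,7,9,10}:1  {4,5,7,8,9,10}:6  {5,6,7,8,9,10}:15
  |U|=7: {1,5,6,7,8,9,10}:35  {2,3,4,5,7,9,10}:1  {3,4,5,7,8,9,10}:7  {4,5,6,7,8,9,10}:21
  |U|=8: {0,2,3,4,5,7,9,10}:1  {1,4,5,6,7,8,9,10}:56  {2,3,4,5,7,8,9,10}:8  {3,4,5,6,7,8,9,10}:28
  |U|=9: {0,2,3,4,5,7,8,9,10}:9  {1,3,4,5,6,7,8,9,10}:84  {2,3,4,5,6,7,8,9,10}:36
  start at 0(b): 120
  start at 1(a): 45
sum over floor = 165

165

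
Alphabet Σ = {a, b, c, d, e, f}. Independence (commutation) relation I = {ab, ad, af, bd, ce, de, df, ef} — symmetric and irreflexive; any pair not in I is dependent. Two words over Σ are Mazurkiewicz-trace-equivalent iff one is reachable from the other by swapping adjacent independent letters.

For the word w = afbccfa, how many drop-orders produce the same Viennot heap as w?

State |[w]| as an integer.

#0=a has no predecessor
#1=f has no predecessor
#2=b depends on [1:f]
#3=c depends on [0:a, 2:b]
#4=c depends on [3:c]
#5=f depends on [4:c]
#6=a depends on [4:c]
sources: [0:a, 1:f]
N(rest) = Σ N(rest − s) over sources s of rest; N(one piece) = 1:
  size 1 → [5]=1  [6]=1
  size 2 → [5,6]=2
  size 3 → [4,5,6]=2
  size 4 → [3,4,5,6]=2
  size 5 → [0,3,4,5,6]=2  [2,3,4,5,6]=2
  first=0(a) contributes 2
  first=1(f) contributes 4
|[w]| = 6

6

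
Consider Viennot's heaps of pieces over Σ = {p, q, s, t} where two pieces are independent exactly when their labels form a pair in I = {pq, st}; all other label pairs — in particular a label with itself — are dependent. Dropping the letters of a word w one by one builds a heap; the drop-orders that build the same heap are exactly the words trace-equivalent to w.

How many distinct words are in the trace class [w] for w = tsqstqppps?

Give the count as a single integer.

piece 0:t — minimal
piece 1:s — minimal
piece 2:q rests on {0:t, 1:s}
piece 3:s rests on {2:q}
piece 4:t rests on {2:q}
piece 5:q rests on {3:s, 4:t}
piece 6:p rests on {3:s, 4:t}
piece 7:p rests on {6:p}
piece 8:p rests on {7:p}
piece 9:s rests on {5:q, 8:p}
minimal pieces: {0:t, 1:s}
ways to finish when only these pieces remain (= sum over removing one remaining piece with nothing left below it):
  1 left: {9}→1
  2 left: {5,9}→1  {8,9}→1
  3 left: {5,8,9}→2  {7,8,9}→1
  4 left: {5,7,8,9}→3  {6,7,8,9}→1
  5 left: {5,6,7,8,9}→4
  6 left: {3,5,6,7,8,9}→4  {4,5,6,7,8,9}→4
  7 left: {3,4,5,6,7,8,9}→8
  8 left: {2,3,4,5,6,7,8,9}→8
  placing 0:t first → 8 extensions
  placing 1:s first → 8 extensions
total linear extensions = 16

16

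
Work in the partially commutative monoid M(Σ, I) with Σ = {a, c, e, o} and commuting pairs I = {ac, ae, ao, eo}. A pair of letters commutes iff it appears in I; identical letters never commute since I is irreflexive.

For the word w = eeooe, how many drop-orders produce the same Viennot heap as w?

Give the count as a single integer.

10

piece 0:e — minimal
piece 1:e rests on {0:e}
piece 2:o — minimal
piece 3:o rests on {2:o}
piece 4:e rests on {1:e}
minimal pieces: {0:e, 2:o}
ways to finish when only these pieces remain (= sum over removing one remaining piece with nothing left below it):
  1 left: {3}→1  {4}→1
  2 left: {1,4}→1  {2,3}→1  {3,4}→2
  3 left: {0,1,4}→1  {1,3,4}→3  {2,3,4}→3
  placing 0:e first → 6 extensions
  placing 2:o first → 4 extensions
total linear extensions = 10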